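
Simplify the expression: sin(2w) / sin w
sin(2w) / sin w = 2 cos w (using Double angle)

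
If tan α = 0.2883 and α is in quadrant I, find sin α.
sin α = 0.277 (using tan²α + 1 = sec²α)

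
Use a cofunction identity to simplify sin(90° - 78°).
sin(90° - 78°) = cos(78°)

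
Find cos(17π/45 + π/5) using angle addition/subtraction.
cos(17π/45 + π/5) = cos 17π/45 cos π/5 - sin 17π/45 sin π/5 = -0.2419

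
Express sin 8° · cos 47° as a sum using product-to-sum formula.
sin 8° cos 47° = (1/2)[sin(8°+47°) + sin(8°-47°)]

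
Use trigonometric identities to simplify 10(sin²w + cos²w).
10(sin²w + cos²w) = 10 (using Pythagorean identity)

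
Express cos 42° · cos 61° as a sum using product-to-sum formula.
cos 42° cos 61° = (1/2)[cos(42°-61°) + cos(42°+61°)]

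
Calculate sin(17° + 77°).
sin(17° + 77°) = sin 17° cos 77° + cos 17° sin 77° = 0.9976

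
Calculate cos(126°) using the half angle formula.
cos(126°) = -√((1 + cos 252°)/2) = -0.5878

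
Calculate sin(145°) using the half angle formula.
sin(145°) = √((1 - cos 290°)/2) = 0.5736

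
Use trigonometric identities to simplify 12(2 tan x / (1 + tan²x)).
12(2 tan x / (1 + tan²x)) = 12(sin(2x)) (using Double angle)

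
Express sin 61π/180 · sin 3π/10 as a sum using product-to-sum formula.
sin 61π/180 sin 3π/10 = (1/2)[cos(61π/180-3π/10) - cos(61π/180+3π/10)]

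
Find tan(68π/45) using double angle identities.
tan(68π/45) = 2 tan 34π/45 / (1 - tan²34π/45) = -28.64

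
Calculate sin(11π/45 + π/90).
sin(11π/45 + π/90) = sin 11π/45 cos π/90 + cos 11π/45 sin π/90 = 0.7193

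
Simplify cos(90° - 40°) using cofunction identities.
cos(90° - 40°) = sin(40°)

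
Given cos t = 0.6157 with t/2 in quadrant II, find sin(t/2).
sin(t/2) = ±√((1 - cos t)/2); positive since t/2 ∈ QII, so sin(t/2) = 0.4383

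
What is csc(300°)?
csc(300°) = -2√3/3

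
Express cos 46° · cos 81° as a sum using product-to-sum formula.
cos 46° cos 81° = (1/2)[cos(46°-81°) + cos(46°+81°)]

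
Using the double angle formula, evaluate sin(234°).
sin(234°) = 2 sin 117° cos 117° = -0.809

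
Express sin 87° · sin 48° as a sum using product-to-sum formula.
sin 87° sin 48° = (1/2)[cos(87°-48°) - cos(87°+48°)]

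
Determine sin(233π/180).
sin(233π/180) = -0.7986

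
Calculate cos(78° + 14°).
cos(78° + 14°) = cos 78° cos 14° - sin 78° sin 14° = -0.0349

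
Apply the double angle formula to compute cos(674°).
cos(674°) = cos²337° - sin²337° = 0.6947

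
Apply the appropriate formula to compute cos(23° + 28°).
cos(23° + 28°) = cos 23° cos 28° - sin 23° sin 28° = 0.6293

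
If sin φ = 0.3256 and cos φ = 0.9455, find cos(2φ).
cos(2φ) = cos²φ - sin²φ = 0.788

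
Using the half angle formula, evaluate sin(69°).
sin(69°) = √((1 - cos 138°)/2) = 0.9336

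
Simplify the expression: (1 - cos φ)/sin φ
(1 - cos φ)/sin φ = tan(φ/2) (using Half angle)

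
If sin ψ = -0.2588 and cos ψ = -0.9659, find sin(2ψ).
sin(2ψ) = 2 sin ψ cos ψ = 0.4999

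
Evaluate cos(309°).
cos(309°) = 0.6293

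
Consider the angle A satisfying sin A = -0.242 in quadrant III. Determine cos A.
cos A = ±√(1 - sin²A) = -0.9703 (negative in QIII)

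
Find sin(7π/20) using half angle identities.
sin(7π/20) = √((1 - cos 7π/10)/2) = 0.891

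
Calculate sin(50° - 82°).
sin(50° - 82°) = sin 50° cos 82° - cos 50° sin 82° = -0.5299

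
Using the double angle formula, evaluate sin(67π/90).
sin(67π/90) = 2 sin 67π/180 cos 67π/180 = 0.7193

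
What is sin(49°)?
sin(49°) = 0.7547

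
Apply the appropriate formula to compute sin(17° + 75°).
sin(17° + 75°) = sin 17° cos 75° + cos 17° sin 75° = 0.9994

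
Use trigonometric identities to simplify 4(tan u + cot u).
4(tan u + cot u) = 4(sec u csc u) (using Quotient identities)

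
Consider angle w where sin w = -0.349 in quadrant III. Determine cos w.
cos w = ±√(1 - sin²w) = -0.9371 (negative in QIII)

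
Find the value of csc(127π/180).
csc(127π/180) = 1.252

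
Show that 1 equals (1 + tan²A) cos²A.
RHS = sec²A · cos²A = (1/cos²A) · cos²A = 1 = LHS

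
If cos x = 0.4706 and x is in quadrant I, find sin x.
sin x = 0.8823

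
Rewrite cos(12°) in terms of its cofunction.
cos(12°) = sin(90° - 12°) = sin(78°)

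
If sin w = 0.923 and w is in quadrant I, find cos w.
cos w = 0.3848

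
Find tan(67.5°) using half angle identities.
tan(67.5°) = sin 135° / (1 + cos 135°) = √2+1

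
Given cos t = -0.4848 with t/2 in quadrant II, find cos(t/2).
cos(t/2) = ±√((1 + cos t)/2); negative since t/2 ∈ QII, so cos(t/2) = -0.5075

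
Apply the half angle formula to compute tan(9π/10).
tan(9π/10) = sin 9π/5 / (1 + cos 9π/5) = -0.3249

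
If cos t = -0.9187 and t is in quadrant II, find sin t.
sin t = 0.395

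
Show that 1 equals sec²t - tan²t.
RHS = 1/cos²t - sin²t/cos²t = (1 - sin²t)/cos²t = cos²t/cos²t = 1 = LHS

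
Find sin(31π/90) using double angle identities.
sin(31π/90) = 2 sin 31π/180 cos 31π/180 = 0.8829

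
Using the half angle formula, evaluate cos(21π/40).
cos(21π/40) = -√((1 + cos 21π/20)/2) = -0.07846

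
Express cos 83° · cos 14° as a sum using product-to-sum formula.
cos 83° cos 14° = (1/2)[cos(83°-14°) + cos(83°+14°)]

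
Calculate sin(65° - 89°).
sin(65° - 89°) = sin 65° cos 89° - cos 65° sin 89° = -0.4067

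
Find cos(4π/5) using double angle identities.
cos(4π/5) = cos²2π/5 - sin²2π/5 = -0.809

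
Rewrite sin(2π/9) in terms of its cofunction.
sin(2π/9) = cos(π/2 - 2π/9) = cos(5π/18)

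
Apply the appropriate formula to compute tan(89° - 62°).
tan(89° - 62°) = (tan 89° - tan 62°)/(1 + tan 89° tan 62°) = 0.5095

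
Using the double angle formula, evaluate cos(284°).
cos(284°) = 2cos²142° - 1 = 0.2419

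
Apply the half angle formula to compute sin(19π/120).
sin(19π/120) = √((1 - cos 19π/60)/2) = 0.4772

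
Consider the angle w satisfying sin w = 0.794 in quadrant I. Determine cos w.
cos w = √(1 - sin²w) = 0.6079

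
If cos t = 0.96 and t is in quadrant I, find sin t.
sin t = 0.28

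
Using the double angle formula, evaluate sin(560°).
sin(560°) = 2 sin 280° cos 280° = -0.342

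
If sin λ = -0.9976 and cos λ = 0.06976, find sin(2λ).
sin(2λ) = 2 sin λ cos λ = -0.1392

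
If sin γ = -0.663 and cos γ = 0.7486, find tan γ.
tan γ = sin γ / cos γ = -0.8857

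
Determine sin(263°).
sin(263°) = -0.9925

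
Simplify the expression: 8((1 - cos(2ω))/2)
8((1 - cos(2ω))/2) = 8(sin²ω) (using Power reduction)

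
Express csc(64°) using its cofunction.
csc(64°) = sec(90° - 64°) = sec(26°)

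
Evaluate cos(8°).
cos(8°) = 0.9903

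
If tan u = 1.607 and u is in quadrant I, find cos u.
cos u = 0.5283 (using tan²u + 1 = sec²u)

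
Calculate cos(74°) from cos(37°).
cos(74°) = 1 - 2sin²37° = 0.2756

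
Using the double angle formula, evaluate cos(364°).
cos(364°) = cos²182° - sin²182° = 0.9976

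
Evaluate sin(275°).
sin(275°) = -0.9962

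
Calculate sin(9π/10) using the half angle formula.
sin(9π/10) = √((1 - cos 9π/5)/2) = 0.309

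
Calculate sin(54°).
sin(54°) = 0.809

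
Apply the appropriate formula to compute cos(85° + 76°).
cos(85° + 76°) = cos 85° cos 76° - sin 85° sin 76° = -0.9455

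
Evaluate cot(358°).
cot(358°) = -28.64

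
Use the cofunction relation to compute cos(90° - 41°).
cos(90° - 41°) = sin(41°) = 0.6561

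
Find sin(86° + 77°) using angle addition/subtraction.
sin(86° + 77°) = sin 86° cos 77° + cos 86° sin 77° = 0.2924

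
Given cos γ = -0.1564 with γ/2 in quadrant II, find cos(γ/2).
cos(γ/2) = ±√((1 + cos γ)/2); negative since γ/2 ∈ QII, so cos(γ/2) = -0.6495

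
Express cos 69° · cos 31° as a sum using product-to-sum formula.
cos 69° cos 31° = (1/2)[cos(69°-31°) + cos(69°+31°)]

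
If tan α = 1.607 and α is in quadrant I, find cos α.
cos α = 0.5283 (using tan²α + 1 = sec²α)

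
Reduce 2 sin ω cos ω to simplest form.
2 sin ω cos ω = sin(2ω) (using Double angle)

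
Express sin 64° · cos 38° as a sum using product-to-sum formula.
sin 64° cos 38° = (1/2)[sin(64°+38°) + sin(64°-38°)]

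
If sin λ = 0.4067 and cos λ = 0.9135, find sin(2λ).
sin(2λ) = 2 sin λ cos λ = 0.743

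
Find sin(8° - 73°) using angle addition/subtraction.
sin(8° - 73°) = sin 8° cos 73° - cos 8° sin 73° = -0.9063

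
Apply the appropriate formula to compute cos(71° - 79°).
cos(71° - 79°) = cos 71° cos 79° + sin 71° sin 79° = 0.9903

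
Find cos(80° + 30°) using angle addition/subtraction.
cos(80° + 30°) = cos 80° cos 30° - sin 80° sin 30° = -0.342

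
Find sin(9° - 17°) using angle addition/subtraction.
sin(9° - 17°) = sin 9° cos 17° - cos 9° sin 17° = -0.1392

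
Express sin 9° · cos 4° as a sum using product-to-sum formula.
sin 9° cos 4° = (1/2)[sin(9°+4°) + sin(9°-4°)]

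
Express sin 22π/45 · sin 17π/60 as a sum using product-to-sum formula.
sin 22π/45 sin 17π/60 = (1/2)[cos(22π/45-17π/60) - cos(22π/45+17π/60)]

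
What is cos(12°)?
cos(12°) = 0.9781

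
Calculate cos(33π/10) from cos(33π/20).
cos(33π/10) = cos²33π/20 - sin²33π/20 = -0.5878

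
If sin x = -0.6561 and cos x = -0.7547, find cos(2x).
cos(2x) = cos²x - sin²x = 0.1391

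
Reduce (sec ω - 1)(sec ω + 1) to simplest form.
(sec ω - 1)(sec ω + 1) = tan²ω (using Diff. of squares)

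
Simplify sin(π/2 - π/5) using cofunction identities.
sin(π/2 - π/5) = cos(π/5)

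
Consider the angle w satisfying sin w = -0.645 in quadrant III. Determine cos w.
cos w = ±√(1 - sin²w) = -0.7642 (negative in QIII)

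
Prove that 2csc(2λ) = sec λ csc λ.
LHS = 2/sin(2λ) = 2/(2 sin λ cos λ) = 1/(sin λ cos λ) = (1/cos λ)(1/sin λ) = sec λ csc λ = RHS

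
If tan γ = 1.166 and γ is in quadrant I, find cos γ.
cos γ = 0.651 (using tan²γ + 1 = sec²γ)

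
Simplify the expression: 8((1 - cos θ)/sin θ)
8((1 - cos θ)/sin θ) = 8(tan(θ/2)) (using Half angle)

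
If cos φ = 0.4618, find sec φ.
sec φ = 1/cos φ = 2.165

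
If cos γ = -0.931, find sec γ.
sec γ = 1/cos γ = -1.074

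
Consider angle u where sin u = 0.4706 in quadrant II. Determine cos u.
cos u = ±√(1 - sin²u) = -0.8823 (negative in QII)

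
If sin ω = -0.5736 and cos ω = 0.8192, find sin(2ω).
sin(2ω) = 2 sin ω cos ω = -0.9398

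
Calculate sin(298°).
sin(298°) = -0.8829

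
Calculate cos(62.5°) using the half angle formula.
cos(62.5°) = √((1 + cos 125°)/2) = 0.4617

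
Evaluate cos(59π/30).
cos(59π/30) = 0.9945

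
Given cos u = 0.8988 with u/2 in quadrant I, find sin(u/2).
sin(u/2) = ±√((1 - cos u)/2); positive since u/2 ∈ QI, so sin(u/2) = 0.2249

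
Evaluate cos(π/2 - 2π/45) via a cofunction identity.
cos(π/2 - 2π/45) = sin(2π/45) = 0.1392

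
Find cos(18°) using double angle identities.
cos(18°) = cos²9° - sin²9° = 0.9511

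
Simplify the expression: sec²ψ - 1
sec²ψ - 1 = tan²ψ (using Pythagorean identity)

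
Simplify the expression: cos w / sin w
cos w / sin w = cot w (using Quotient identity)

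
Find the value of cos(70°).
cos(70°) = 0.342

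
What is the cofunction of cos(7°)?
cos(7°) = sin(90° - 7°) = sin(83°)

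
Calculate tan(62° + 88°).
tan(62° + 88°) = (tan 62° + tan 88°)/(1 - tan 62° tan 88°) = -√3/3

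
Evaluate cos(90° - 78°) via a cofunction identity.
cos(90° - 78°) = sin(78°) = 0.9781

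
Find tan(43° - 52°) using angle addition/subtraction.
tan(43° - 52°) = (tan 43° - tan 52°)/(1 + tan 43° tan 52°) = -0.1584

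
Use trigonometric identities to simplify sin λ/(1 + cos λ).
sin λ/(1 + cos λ) = tan(λ/2) (using Half angle)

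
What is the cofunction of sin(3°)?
sin(3°) = cos(90° - 3°) = cos(87°)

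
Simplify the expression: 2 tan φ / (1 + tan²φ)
2 tan φ / (1 + tan²φ) = sin(2φ) (using Double angle)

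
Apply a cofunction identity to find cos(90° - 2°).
cos(90° - 2°) = sin(2°) = 0.0349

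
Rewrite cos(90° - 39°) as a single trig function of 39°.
cos(90° - 39°) = sin(39°)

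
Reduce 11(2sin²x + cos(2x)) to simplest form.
11(2sin²x + cos(2x)) = 11 (using Double angle)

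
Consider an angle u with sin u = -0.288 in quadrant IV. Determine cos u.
cos u = √(1 - sin²u) = 0.9576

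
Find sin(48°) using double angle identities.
sin(48°) = 2 sin 24° cos 24° = 0.7431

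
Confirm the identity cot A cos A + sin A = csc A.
LHS = cos²A/sin A + sin A = (cos²A + sin²A)/sin A = 1/sin A = csc A = RHS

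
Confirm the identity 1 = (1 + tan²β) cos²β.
RHS = sec²β · cos²β = (1/cos²β) · cos²β = 1 = LHS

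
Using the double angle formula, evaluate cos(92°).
cos(92°) = 1 - 2sin²46° = -0.0349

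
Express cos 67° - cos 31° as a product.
cos 67° - cos 31° = -2 sin(49°) sin(18°)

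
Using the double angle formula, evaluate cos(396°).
cos(396°) = cos²198° - sin²198° = 0.809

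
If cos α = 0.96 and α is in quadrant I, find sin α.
sin α = 0.28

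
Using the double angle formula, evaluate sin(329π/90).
sin(329π/90) = 2 sin 329π/180 cos 329π/180 = -0.8829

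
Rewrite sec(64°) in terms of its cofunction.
sec(64°) = csc(90° - 64°) = csc(26°)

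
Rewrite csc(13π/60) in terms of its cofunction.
csc(13π/60) = sec(π/2 - 13π/60) = sec(17π/60)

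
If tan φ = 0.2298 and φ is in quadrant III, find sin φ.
sin φ = -0.224 (using tan²φ + 1 = sec²φ)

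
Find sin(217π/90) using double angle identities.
sin(217π/90) = 2 sin 217π/180 cos 217π/180 = 0.9613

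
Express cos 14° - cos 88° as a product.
cos 14° - cos 88° = -2 sin(51°) sin(-37°)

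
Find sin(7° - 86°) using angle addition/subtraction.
sin(7° - 86°) = sin 7° cos 86° - cos 7° sin 86° = -0.9816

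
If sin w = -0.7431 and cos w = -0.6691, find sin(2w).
sin(2w) = 2 sin w cos w = 0.9944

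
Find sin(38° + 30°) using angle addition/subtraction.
sin(38° + 30°) = sin 38° cos 30° + cos 38° sin 30° = 0.9272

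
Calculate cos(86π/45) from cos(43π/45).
cos(86π/45) = cos²43π/45 - sin²43π/45 = 0.9613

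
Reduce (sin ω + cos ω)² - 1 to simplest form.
(sin ω + cos ω)² - 1 = sin(2ω) (using Pythagorean + double angle)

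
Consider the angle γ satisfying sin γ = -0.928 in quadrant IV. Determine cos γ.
cos γ = √(1 - sin²γ) = 0.3726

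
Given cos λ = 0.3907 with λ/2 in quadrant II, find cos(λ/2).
cos(λ/2) = ±√((1 + cos λ)/2); negative since λ/2 ∈ QII, so cos(λ/2) = -0.8339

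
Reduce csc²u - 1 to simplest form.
csc²u - 1 = cot²u (using Pythagorean identity)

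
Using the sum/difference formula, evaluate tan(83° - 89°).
tan(83° - 89°) = (tan 83° - tan 89°)/(1 + tan 83° tan 89°) = -0.1051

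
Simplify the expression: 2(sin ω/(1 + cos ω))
2(sin ω/(1 + cos ω)) = 2(tan(ω/2)) (using Half angle)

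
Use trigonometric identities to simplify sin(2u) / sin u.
sin(2u) / sin u = 2 cos u (using Double angle)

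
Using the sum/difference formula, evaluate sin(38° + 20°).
sin(38° + 20°) = sin 38° cos 20° + cos 38° sin 20° = 0.848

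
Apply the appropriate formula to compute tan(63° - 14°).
tan(63° - 14°) = (tan 63° - tan 14°)/(1 + tan 63° tan 14°) = 1.15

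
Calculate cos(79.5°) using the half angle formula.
cos(79.5°) = √((1 + cos 159°)/2) = 0.1822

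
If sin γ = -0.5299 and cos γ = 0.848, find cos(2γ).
cos(2γ) = cos²γ - sin²γ = 0.4383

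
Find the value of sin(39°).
sin(39°) = 0.6293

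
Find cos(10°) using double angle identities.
cos(10°) = cos²5° - sin²5° = 0.9848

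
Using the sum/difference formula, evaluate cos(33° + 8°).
cos(33° + 8°) = cos 33° cos 8° - sin 33° sin 8° = 0.7547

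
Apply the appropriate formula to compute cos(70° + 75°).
cos(70° + 75°) = cos 70° cos 75° - sin 70° sin 75° = -0.8192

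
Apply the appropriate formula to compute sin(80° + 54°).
sin(80° + 54°) = sin 80° cos 54° + cos 80° sin 54° = 0.7193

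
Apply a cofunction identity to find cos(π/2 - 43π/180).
cos(π/2 - 43π/180) = sin(43π/180) = 0.682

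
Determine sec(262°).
sec(262°) = -7.185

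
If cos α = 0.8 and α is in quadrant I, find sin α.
sin α = 0.6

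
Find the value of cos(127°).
cos(127°) = -0.6018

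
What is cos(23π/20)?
cos(23π/20) = -0.891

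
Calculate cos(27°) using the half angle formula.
cos(27°) = √((1 + cos 54°)/2) = 0.891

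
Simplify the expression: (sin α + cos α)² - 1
(sin α + cos α)² - 1 = sin(2α) (using Pythagorean + double angle)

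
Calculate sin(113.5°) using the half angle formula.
sin(113.5°) = √((1 - cos 227°)/2) = 0.9171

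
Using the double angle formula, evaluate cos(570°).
cos(570°) = 1 - 2sin²285° = -√3/2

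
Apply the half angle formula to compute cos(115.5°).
cos(115.5°) = -√((1 + cos 231°)/2) = -0.4305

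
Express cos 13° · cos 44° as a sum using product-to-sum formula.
cos 13° cos 44° = (1/2)[cos(13°-44°) + cos(13°+44°)]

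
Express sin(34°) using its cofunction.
sin(34°) = cos(90° - 34°) = cos(56°)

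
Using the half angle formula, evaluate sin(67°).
sin(67°) = √((1 - cos 134°)/2) = 0.9205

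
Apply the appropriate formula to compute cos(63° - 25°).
cos(63° - 25°) = cos 63° cos 25° + sin 63° sin 25° = 0.788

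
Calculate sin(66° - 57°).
sin(66° - 57°) = sin 66° cos 57° - cos 66° sin 57° = 0.1564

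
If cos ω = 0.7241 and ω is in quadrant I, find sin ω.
sin ω = 0.6897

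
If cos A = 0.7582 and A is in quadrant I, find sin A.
sin A = 0.652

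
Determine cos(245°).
cos(245°) = -0.4226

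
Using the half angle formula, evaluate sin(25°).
sin(25°) = √((1 - cos 50°)/2) = 0.4226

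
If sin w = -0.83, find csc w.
csc w = 1/sin w = -1.205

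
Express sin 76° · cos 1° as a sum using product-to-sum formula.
sin 76° cos 1° = (1/2)[sin(76°+1°) + sin(76°-1°)]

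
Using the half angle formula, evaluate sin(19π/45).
sin(19π/45) = √((1 - cos 38π/45)/2) = 0.9703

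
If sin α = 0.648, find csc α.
csc α = 1/sin α = 1.543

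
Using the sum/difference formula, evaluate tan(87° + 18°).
tan(87° + 18°) = (tan 87° + tan 18°)/(1 - tan 87° tan 18°) = -(2+√3)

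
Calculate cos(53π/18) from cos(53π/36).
cos(53π/18) = 2cos²53π/36 - 1 = -0.9848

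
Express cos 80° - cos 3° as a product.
cos 80° - cos 3° = -2 sin(41.5°) sin(38.5°)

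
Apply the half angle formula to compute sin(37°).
sin(37°) = √((1 - cos 74°)/2) = 0.6018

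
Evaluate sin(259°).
sin(259°) = -0.9816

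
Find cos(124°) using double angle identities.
cos(124°) = cos²62° - sin²62° = -0.5592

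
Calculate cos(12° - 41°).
cos(12° - 41°) = cos 12° cos 41° + sin 12° sin 41° = 0.8746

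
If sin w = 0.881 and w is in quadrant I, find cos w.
cos w = 0.4731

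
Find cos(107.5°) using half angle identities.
cos(107.5°) = -√((1 + cos 215°)/2) = -0.3007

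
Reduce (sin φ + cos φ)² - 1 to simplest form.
(sin φ + cos φ)² - 1 = sin(2φ) (using Pythagorean + double angle)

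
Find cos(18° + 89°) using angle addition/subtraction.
cos(18° + 89°) = cos 18° cos 89° - sin 18° sin 89° = -0.2924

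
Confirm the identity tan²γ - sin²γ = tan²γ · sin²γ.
LHS = sin²γ/cos²γ - sin²γ = sin²γ(1/cos²γ - 1) = sin²γ · (1 - cos²γ)/cos²γ = sin²γ · sin²γ/cos²γ = sin²γ · tan²γ = RHS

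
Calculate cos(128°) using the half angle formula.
cos(128°) = -√((1 + cos 256°)/2) = -0.6157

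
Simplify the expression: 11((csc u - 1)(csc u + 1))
11((csc u - 1)(csc u + 1)) = 11(cot²u) (using Diff. of squares)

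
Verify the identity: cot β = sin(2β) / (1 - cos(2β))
RHS = 2 sin β cos β / (2sin²β) = cos β/sin β = cot β = LHS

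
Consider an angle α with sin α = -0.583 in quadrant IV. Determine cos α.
cos α = √(1 - sin²α) = 0.8125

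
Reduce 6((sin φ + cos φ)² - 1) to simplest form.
6((sin φ + cos φ)² - 1) = 6(sin(2φ)) (using Pythagorean + double angle)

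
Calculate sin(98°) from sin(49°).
sin(98°) = 2 sin 49° cos 49° = 0.9903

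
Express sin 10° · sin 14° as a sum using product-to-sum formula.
sin 10° sin 14° = (1/2)[cos(10°-14°) - cos(10°+14°)]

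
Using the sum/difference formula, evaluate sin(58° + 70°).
sin(58° + 70°) = sin 58° cos 70° + cos 58° sin 70° = 0.788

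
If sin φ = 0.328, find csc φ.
csc φ = 1/sin φ = 3.049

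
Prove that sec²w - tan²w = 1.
LHS = 1/cos²w - sin²w/cos²w = (1 - sin²w)/cos²w = cos²w/cos²w = 1 = RHS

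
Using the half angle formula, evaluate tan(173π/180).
tan(173π/180) = sin 173π/90 / (1 + cos 173π/90) = -0.1228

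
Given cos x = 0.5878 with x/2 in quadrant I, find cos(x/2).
cos(x/2) = ±√((1 + cos x)/2); positive since x/2 ∈ QI, so cos(x/2) = 0.891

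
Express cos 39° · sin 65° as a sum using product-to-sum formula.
cos 39° sin 65° = (1/2)[sin(39°+65°) - sin(39°-65°)]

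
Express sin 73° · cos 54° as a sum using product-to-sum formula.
sin 73° cos 54° = (1/2)[sin(73°+54°) + sin(73°-54°)]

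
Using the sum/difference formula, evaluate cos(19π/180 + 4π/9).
cos(19π/180 + 4π/9) = cos 19π/180 cos 4π/9 - sin 19π/180 sin 4π/9 = -0.1564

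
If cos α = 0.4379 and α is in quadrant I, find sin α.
sin α = 0.899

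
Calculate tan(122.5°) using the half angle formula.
tan(122.5°) = sin 245° / (1 + cos 245°) = -1.57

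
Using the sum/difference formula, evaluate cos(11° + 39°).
cos(11° + 39°) = cos 11° cos 39° - sin 11° sin 39° = 0.6428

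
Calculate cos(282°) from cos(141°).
cos(282°) = cos²141° - sin²141° = 0.2079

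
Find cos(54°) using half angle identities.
cos(54°) = √((1 + cos 108°)/2) = 0.5878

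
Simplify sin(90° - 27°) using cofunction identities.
sin(90° - 27°) = cos(27°)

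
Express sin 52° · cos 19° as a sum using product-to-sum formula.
sin 52° cos 19° = (1/2)[sin(52°+19°) + sin(52°-19°)]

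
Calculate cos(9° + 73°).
cos(9° + 73°) = cos 9° cos 73° - sin 9° sin 73° = 0.1392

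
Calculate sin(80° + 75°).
sin(80° + 75°) = sin 80° cos 75° + cos 80° sin 75° = 0.4226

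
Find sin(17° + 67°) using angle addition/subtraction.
sin(17° + 67°) = sin 17° cos 67° + cos 17° sin 67° = 0.9945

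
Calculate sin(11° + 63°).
sin(11° + 63°) = sin 11° cos 63° + cos 11° sin 63° = 0.9613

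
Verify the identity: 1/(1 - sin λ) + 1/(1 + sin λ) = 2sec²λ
LHS = [(1 + sin λ) + (1 - sin λ)] / [(1 - sin λ)(1 + sin λ)] = 2/(1 - sin²λ) = 2/cos²λ = 2sec²λ = RHS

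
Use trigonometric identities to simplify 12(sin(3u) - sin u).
12(sin(3u) - sin u) = 12(2 cos(2u) sin u) (using Sum-to-product)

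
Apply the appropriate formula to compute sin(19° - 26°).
sin(19° - 26°) = sin 19° cos 26° - cos 19° sin 26° = -0.1219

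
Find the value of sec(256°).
sec(256°) = -4.134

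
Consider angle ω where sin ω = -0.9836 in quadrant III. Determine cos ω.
cos ω = ±√(1 - sin²ω) = -0.1804 (negative in QIII)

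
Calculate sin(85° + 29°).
sin(85° + 29°) = sin 85° cos 29° + cos 85° sin 29° = 0.9135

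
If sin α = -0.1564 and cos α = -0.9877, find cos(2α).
cos(2α) = cos²α - sin²α = 0.9511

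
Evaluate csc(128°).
csc(128°) = 1.269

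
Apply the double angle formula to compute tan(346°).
tan(346°) = 2 tan 173° / (1 - tan²173°) = -0.2493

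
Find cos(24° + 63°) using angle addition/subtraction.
cos(24° + 63°) = cos 24° cos 63° - sin 24° sin 63° = 0.05234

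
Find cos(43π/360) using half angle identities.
cos(43π/360) = √((1 + cos 43π/180)/2) = 0.9304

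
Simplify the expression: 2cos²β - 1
2cos²β - 1 = cos(2β) (using Double angle)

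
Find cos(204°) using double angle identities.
cos(204°) = cos²102° - sin²102° = -0.9135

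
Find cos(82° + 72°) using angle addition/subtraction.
cos(82° + 72°) = cos 82° cos 72° - sin 82° sin 72° = -0.8988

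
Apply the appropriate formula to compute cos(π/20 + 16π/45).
cos(π/20 + 16π/45) = cos π/20 cos 16π/45 - sin π/20 sin 16π/45 = 0.2924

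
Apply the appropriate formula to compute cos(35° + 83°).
cos(35° + 83°) = cos 35° cos 83° - sin 35° sin 83° = -0.4695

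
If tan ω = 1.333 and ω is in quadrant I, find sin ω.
sin ω = 0.7999 (using tan²ω + 1 = sec²ω)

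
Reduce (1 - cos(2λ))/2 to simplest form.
(1 - cos(2λ))/2 = sin²λ (using Power reduction)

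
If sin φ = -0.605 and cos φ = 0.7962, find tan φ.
tan φ = sin φ / cos φ = -0.7599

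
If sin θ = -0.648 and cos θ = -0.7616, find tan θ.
tan θ = sin θ / cos θ = 0.8508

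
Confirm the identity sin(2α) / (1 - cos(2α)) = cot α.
LHS = 2 sin α cos α / (2sin²α) = cos α/sin α = cot α = RHS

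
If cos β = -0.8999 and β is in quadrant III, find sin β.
sin β = -0.4361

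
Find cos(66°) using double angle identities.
cos(66°) = cos²33° - sin²33° = 0.4067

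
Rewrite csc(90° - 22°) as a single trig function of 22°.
csc(90° - 22°) = sec(22°)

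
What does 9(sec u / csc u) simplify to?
9(sec u / csc u) = 9(tan u) (using Reciprocal identities)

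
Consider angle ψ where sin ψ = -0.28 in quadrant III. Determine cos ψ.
cos ψ = ±√(1 - sin²ψ) = -0.96 (negative in QIII)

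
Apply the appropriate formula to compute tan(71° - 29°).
tan(71° - 29°) = (tan 71° - tan 29°)/(1 + tan 71° tan 29°) = 0.9004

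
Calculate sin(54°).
sin(54°) = 0.809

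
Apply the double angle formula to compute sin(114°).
sin(114°) = 2 sin 57° cos 57° = 0.9135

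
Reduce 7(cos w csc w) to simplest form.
7(cos w csc w) = 7(cot w) (using Reciprocal + quotient)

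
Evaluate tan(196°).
tan(196°) = 0.2867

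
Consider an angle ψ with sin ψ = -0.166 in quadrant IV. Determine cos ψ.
cos ψ = √(1 - sin²ψ) = 0.9861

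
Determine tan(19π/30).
tan(19π/30) = -2.246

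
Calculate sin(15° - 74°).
sin(15° - 74°) = sin 15° cos 74° - cos 15° sin 74° = -0.8572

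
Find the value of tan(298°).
tan(298°) = -1.881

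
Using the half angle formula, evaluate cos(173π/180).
cos(173π/180) = -√((1 + cos 173π/90)/2) = -0.9925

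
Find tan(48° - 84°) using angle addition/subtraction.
tan(48° - 84°) = (tan 48° - tan 84°)/(1 + tan 48° tan 84°) = -0.7265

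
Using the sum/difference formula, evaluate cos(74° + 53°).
cos(74° + 53°) = cos 74° cos 53° - sin 74° sin 53° = -0.6018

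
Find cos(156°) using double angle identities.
cos(156°) = cos²78° - sin²78° = -0.9135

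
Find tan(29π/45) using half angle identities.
tan(29π/45) = sin 58π/45 / (1 + cos 58π/45) = -2.05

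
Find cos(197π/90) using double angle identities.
cos(197π/90) = 2cos²197π/180 - 1 = 0.829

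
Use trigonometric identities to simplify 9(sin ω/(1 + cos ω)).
9(sin ω/(1 + cos ω)) = 9(tan(ω/2)) (using Half angle)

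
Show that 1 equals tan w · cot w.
RHS = (sin w/cos w) · (cos w/sin w) = 1 = LHS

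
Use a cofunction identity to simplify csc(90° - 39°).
csc(90° - 39°) = sec(39°)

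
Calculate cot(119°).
cot(119°) = -0.5543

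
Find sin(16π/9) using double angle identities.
sin(16π/9) = 2 sin 8π/9 cos 8π/9 = -0.6428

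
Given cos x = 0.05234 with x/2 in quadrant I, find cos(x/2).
cos(x/2) = ±√((1 + cos x)/2); positive since x/2 ∈ QI, so cos(x/2) = 0.7254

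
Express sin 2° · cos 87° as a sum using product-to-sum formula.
sin 2° cos 87° = (1/2)[sin(2°+87°) + sin(2°-87°)]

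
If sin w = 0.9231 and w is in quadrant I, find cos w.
cos w = 0.3846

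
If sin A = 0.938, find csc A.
csc A = 1/sin A = 1.066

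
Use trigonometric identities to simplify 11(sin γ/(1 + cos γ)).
11(sin γ/(1 + cos γ)) = 11(tan(γ/2)) (using Half angle)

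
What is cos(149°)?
cos(149°) = -0.8572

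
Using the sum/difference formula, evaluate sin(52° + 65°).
sin(52° + 65°) = sin 52° cos 65° + cos 52° sin 65° = 0.891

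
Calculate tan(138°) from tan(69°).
tan(138°) = 2 tan 69° / (1 - tan²69°) = -0.9004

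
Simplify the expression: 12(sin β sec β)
12(sin β sec β) = 12(tan β) (using Reciprocal + quotient)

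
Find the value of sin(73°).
sin(73°) = 0.9563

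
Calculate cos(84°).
cos(84°) = 0.1045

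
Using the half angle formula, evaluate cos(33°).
cos(33°) = √((1 + cos 66°)/2) = 0.8387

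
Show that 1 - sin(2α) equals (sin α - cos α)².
RHS = sin²α - 2 sin α cos α + cos²α = (sin²α + cos²α) - 2 sin α cos α = 1 - sin(2α) = LHS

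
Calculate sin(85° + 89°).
sin(85° + 89°) = sin 85° cos 89° + cos 85° sin 89° = 0.1045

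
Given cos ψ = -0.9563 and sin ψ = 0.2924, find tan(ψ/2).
tan(ψ/2) = sin ψ / (1 + cos ψ) = 6.691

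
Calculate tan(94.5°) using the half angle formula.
tan(94.5°) = sin 189° / (1 + cos 189°) = -12.71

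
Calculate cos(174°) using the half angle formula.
cos(174°) = -√((1 + cos 348°)/2) = -0.9945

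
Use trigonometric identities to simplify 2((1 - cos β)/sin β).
2((1 - cos β)/sin β) = 2(tan(β/2)) (using Half angle)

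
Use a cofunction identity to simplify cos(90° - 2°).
cos(90° - 2°) = sin(2°)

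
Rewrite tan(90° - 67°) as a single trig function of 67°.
tan(90° - 67°) = cot(67°)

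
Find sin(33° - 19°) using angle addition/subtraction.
sin(33° - 19°) = sin 33° cos 19° - cos 33° sin 19° = 0.2419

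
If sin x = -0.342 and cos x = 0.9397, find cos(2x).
cos(2x) = cos²x - sin²x = 0.7661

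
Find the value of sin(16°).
sin(16°) = 0.2756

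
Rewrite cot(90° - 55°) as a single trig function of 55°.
cot(90° - 55°) = tan(55°)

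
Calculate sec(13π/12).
sec(13π/12) = -1.035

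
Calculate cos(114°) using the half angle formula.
cos(114°) = -√((1 + cos 228°)/2) = -0.4067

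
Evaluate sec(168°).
sec(168°) = -1.022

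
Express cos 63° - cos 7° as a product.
cos 63° - cos 7° = -2 sin(35°) sin(28°)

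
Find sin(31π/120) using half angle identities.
sin(31π/120) = √((1 - cos 31π/60)/2) = 0.7254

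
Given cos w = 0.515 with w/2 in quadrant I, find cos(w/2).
cos(w/2) = ±√((1 + cos w)/2); positive since w/2 ∈ QI, so cos(w/2) = 0.8703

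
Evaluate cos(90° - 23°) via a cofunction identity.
cos(90° - 23°) = sin(23°) = 0.3907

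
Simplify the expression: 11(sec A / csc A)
11(sec A / csc A) = 11(tan A) (using Reciprocal identities)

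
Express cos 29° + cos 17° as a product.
cos 29° + cos 17° = 2 cos(23°) cos(6°)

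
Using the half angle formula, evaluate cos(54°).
cos(54°) = √((1 + cos 108°)/2) = 0.5878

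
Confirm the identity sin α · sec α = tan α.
LHS = sin α · (1/cos α) = sin α/cos α = tan α = RHS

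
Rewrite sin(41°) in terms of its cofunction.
sin(41°) = cos(90° - 41°) = cos(49°)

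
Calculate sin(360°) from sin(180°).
sin(360°) = 2 sin 180° cos 180° = 0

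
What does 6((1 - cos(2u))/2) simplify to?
6((1 - cos(2u))/2) = 6(sin²u) (using Power reduction)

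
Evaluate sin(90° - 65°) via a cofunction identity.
sin(90° - 65°) = cos(65°) = 0.4226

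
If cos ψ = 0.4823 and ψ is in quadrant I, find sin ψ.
sin ψ = 0.876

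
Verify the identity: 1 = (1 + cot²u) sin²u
RHS = csc²u · sin²u = (1/sin²u) · sin²u = 1 = LHS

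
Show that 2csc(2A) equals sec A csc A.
LHS = 2/sin(2A) = 2/(2 sin A cos A) = 1/(sin A cos A) = (1/cos A)(1/sin A) = sec A csc A = RHS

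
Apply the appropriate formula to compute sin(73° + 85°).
sin(73° + 85°) = sin 73° cos 85° + cos 73° sin 85° = 0.3746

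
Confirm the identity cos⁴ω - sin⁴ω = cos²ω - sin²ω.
LHS = (cos²ω - sin²ω)(cos²ω + sin²ω) = (cos²ω - sin²ω) · 1 = cos²ω - sin²ω = RHS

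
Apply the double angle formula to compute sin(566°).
sin(566°) = 2 sin 283° cos 283° = -0.4384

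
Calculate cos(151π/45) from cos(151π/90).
cos(151π/45) = cos²151π/90 - sin²151π/90 = -0.4384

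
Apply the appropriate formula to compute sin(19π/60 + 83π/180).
sin(19π/60 + 83π/180) = sin 19π/60 cos 83π/180 + cos 19π/60 sin 83π/180 = 0.6428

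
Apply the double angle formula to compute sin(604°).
sin(604°) = 2 sin 302° cos 302° = -0.8988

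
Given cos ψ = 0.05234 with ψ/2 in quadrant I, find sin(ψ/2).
sin(ψ/2) = ±√((1 - cos ψ)/2); positive since ψ/2 ∈ QI, so sin(ψ/2) = 0.6884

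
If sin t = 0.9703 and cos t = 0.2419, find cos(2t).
cos(2t) = cos²t - sin²t = -0.883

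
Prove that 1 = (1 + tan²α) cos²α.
RHS = sec²α · cos²α = (1/cos²α) · cos²α = 1 = LHS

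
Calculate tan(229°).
tan(229°) = 1.15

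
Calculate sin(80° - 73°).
sin(80° - 73°) = sin 80° cos 73° - cos 80° sin 73° = 0.1219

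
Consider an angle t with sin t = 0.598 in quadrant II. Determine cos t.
cos t = ±√(1 - sin²t) = -0.8015 (negative in QII)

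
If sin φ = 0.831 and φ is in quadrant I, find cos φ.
cos φ = 0.5563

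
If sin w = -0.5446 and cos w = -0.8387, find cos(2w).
cos(2w) = cos²w - sin²w = 0.4068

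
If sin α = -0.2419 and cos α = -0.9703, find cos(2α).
cos(2α) = cos²α - sin²α = 0.883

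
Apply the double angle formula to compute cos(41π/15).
cos(41π/15) = cos²41π/30 - sin²41π/30 = -0.6691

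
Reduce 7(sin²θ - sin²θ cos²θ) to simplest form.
7(sin²θ - sin²θ cos²θ) = 7(sin⁴θ) (using Factoring)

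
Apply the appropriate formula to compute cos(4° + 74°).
cos(4° + 74°) = cos 4° cos 74° - sin 4° sin 74° = 0.2079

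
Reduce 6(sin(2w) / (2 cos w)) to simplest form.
6(sin(2w) / (2 cos w)) = 6(sin w) (using Double angle)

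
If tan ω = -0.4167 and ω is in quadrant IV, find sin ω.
sin ω = -0.3846 (using tan²ω + 1 = sec²ω)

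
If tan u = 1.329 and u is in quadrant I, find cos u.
cos u = 0.6012 (using tan²u + 1 = sec²u)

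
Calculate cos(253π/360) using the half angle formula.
cos(253π/360) = -√((1 + cos 253π/180)/2) = -0.5948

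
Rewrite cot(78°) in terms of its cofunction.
cot(78°) = tan(90° - 78°) = tan(12°)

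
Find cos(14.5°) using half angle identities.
cos(14.5°) = √((1 + cos 29°)/2) = 0.9681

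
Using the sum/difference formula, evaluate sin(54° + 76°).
sin(54° + 76°) = sin 54° cos 76° + cos 54° sin 76° = 0.766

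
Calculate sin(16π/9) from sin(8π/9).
sin(16π/9) = 2 sin 8π/9 cos 8π/9 = -0.6428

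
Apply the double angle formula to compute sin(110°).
sin(110°) = 2 sin 55° cos 55° = 0.9397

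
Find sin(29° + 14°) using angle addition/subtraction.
sin(29° + 14°) = sin 29° cos 14° + cos 29° sin 14° = 0.682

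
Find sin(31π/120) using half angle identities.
sin(31π/120) = √((1 - cos 31π/60)/2) = 0.7254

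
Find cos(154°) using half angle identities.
cos(154°) = -√((1 + cos 308°)/2) = -0.8988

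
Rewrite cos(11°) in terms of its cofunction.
cos(11°) = sin(90° - 11°) = sin(79°)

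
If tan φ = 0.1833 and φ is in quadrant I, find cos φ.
cos φ = 0.9836 (using tan²φ + 1 = sec²φ)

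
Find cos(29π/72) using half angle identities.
cos(29π/72) = √((1 + cos 29π/36)/2) = 0.3007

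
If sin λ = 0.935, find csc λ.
csc λ = 1/sin λ = 1.07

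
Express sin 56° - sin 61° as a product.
sin 56° - sin 61° = 2 cos(58.5°) sin(-2.5°)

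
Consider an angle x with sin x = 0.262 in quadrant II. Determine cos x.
cos x = ±√(1 - sin²x) = -0.9651 (negative in QII)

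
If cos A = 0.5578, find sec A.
sec A = 1/cos A = 1.793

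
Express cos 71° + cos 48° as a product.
cos 71° + cos 48° = 2 cos(59.5°) cos(11.5°)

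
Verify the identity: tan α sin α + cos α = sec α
LHS = sin²α/cos α + cos α = (sin²α + cos²α)/cos α = 1/cos α = sec α = RHS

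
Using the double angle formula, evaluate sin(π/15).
sin(π/15) = 2 sin π/30 cos π/30 = 0.2079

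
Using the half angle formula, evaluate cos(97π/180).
cos(97π/180) = -√((1 + cos 97π/90)/2) = -0.1219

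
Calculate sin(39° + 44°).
sin(39° + 44°) = sin 39° cos 44° + cos 39° sin 44° = 0.9925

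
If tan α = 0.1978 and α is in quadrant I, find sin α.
sin α = 0.194 (using tan²α + 1 = sec²α)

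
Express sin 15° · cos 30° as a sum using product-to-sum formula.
sin 15° cos 30° = (1/2)[sin(15°+30°) + sin(15°-30°)]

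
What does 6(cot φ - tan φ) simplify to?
6(cot φ - tan φ) = 6(2 cot(2φ)) (using Double angle)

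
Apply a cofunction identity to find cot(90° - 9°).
cot(90° - 9°) = tan(9°) = 0.1584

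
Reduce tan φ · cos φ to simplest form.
tan φ · cos φ = sin φ (using Quotient identity)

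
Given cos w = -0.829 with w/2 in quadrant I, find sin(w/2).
sin(w/2) = ±√((1 - cos w)/2); positive since w/2 ∈ QI, so sin(w/2) = 0.9563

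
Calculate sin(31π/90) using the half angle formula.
sin(31π/90) = √((1 - cos 31π/45)/2) = 0.8829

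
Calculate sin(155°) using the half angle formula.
sin(155°) = √((1 - cos 310°)/2) = 0.4226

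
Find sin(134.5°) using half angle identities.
sin(134.5°) = √((1 - cos 269°)/2) = 0.7133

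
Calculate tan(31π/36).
tan(31π/36) = -0.4663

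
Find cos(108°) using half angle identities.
cos(108°) = -√((1 + cos 216°)/2) = -0.309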